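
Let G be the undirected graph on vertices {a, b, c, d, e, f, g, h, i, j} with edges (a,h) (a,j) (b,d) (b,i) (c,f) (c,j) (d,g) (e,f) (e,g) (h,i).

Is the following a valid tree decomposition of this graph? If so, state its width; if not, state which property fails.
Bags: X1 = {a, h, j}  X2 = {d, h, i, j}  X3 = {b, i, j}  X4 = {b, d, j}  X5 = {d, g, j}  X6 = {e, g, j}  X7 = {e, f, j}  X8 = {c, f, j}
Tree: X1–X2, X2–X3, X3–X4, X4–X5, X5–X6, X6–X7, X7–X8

A tree decomposition must satisfy three properties: every vertex lies in some bag; for every edge, both endpoints lie together in some bag; and for every vertex, the bags containing it form a connected subtree. Here bags containing vertex d are not connected in the tree, so the decomposition is invalid.

No — bags containing vertex d are not connected in the tree.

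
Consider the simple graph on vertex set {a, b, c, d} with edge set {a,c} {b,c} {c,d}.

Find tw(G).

A width-1 tree decomposition is:
Bags: B1 = {b, c}  B2 = {a, c}  B3 = {c, d}
Tree: B1–B2, B2–B3
Every bag has size at most 2, so the width is 2 − 1 = 1 and tw(G) ≤ 1. G has an edge, so its treewidth is at least 1. Hence tw(G) = 1 exactly.

1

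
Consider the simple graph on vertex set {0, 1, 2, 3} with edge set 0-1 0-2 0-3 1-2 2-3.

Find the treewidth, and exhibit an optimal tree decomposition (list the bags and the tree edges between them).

Treewidth 2.
Bags: B1 = {0, 2, 3}  B2 = {0, 1, 2}
Tree: B1–B2

Each bag holds 3 vertices, so the decomposition has width 2, which upper-bounds the treewidth. For the lower bound, the 3 vertices {0, 1, 2} are pairwise adjacent, and any tree decomposition puts a clique entirely inside one bag — forcing width ≥ 2. Hence tw(G) = 2 exactly.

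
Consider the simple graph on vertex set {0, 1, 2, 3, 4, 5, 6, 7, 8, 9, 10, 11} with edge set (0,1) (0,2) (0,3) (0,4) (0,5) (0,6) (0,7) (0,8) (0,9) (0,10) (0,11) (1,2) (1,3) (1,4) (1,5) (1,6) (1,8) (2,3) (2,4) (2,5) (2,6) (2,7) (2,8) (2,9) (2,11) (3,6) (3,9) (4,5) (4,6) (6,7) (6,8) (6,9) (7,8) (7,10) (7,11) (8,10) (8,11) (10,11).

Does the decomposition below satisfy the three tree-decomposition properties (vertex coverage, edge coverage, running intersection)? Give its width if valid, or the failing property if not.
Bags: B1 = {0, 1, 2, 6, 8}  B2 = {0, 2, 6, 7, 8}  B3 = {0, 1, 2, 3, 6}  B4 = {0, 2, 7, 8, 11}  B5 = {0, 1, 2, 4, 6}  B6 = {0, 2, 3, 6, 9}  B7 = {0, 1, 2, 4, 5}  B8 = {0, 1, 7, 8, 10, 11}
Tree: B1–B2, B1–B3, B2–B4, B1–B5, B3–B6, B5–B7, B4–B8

A tree decomposition must satisfy three properties: every vertex lies in some bag; for every edge, both endpoints lie together in some bag; and for every vertex, the bags containing it form a connected subtree. Here bags containing vertex 1 are not connected in the tree, so the decomposition is invalid.

No — bags containing vertex 1 are not connected in the tree.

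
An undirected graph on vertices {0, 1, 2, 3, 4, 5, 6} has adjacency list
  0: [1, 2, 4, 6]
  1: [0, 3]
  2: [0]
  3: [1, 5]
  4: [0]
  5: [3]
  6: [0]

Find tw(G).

A width-1 tree decomposition is:
Bags: B1 = {0, 1}  B2 = {0, 2}  B3 = {0, 6}  B4 = {1, 3}  B5 = {3, 5}  B6 = {0, 4}
Tree: B1–B2, B1–B3, B1–B4, B4–B5, B1–B6
Every bag has size at most 2, so the width is 2 − 1 = 1 and tw(G) ≤ 1. Since G has at least one edge (e.g. 1–0), it is not an edgeless graph, so tw(G) ≥ 1. Therefore the treewidth is 1.

1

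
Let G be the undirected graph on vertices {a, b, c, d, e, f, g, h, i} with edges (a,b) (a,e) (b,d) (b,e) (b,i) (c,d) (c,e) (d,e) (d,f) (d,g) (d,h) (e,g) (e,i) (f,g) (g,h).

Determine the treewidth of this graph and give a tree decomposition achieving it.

The largest bag has 3 vertices, giving width 2; this decomposition certifies tw(G) ≤ 2. Conversely, {d, e, g} is a clique of size 3, and the vertices of any clique must share a bag in every tree decomposition; so some bag has ≥ 3 vertices and tw(G) ≥ 2. The upper and lower bounds meet at 2, so that is the treewidth.

Treewidth 2.
One such decomposition:
Bags: B1 = {d, e, g}  B2 = {b, d, e}  B3 = {b, e, i}  B4 = {d, g, h}  B5 = {c, d, e}  B6 = {d, f, g}  B7 = {a, b, e}
Tree: B1–B2, B2–B3, B1–B4, B1–B5, B4–B6, B2–B7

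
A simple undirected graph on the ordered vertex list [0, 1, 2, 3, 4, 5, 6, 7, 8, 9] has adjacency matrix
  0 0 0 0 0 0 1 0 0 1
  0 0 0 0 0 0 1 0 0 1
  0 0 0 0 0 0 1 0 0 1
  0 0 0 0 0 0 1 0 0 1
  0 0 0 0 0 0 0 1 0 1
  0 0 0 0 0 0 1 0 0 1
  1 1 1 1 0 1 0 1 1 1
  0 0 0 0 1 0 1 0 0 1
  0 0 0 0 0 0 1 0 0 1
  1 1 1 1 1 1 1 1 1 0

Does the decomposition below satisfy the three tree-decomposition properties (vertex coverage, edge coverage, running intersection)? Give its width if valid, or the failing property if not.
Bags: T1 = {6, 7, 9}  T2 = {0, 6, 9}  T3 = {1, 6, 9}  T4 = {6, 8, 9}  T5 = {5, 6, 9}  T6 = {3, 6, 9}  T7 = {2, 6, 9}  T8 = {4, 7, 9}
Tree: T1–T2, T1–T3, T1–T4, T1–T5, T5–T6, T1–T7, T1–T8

Checking the three conditions: (i) the bags cover all of {0, 1, 2, 3, 4, 5, 6, 7, 8, 9}; (ii) for each edge, some bag contains both endpoints; (iii) the bags containing any fixed vertex form a subtree. All hold, so the decomposition is valid with width 3 − 1 = 2.

Yes; width 2.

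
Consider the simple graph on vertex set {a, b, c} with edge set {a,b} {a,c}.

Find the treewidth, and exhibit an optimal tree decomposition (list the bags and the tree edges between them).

The largest bag has 2 vertices, giving width 1; this decomposition certifies tw(G) ≤ 1. G has an edge, so its treewidth is at least 1. The upper and lower bounds meet at 1, so that is the treewidth.

Treewidth 1.
One optimal decomposition is:
Bags: B1 = {a, b}  B2 = {a, c}
Tree: B1–B2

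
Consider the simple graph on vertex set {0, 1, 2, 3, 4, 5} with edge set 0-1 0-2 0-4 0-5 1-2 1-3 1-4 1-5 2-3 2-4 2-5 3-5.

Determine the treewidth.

A width-3 tree decomposition is:
Bags: B1 = {0, 1, 2, 5}  B2 = {0, 1, 2, 4}  B3 = {1, 2, 3, 5}
Tree: B1–B2, B1–B3
Every bag has size at most 4, so the width is 4 − 1 = 3 and tw(G) ≤ 3. On the other hand G contains the 4-clique {0, 1, 2, 4}. A clique must lie in a single bag of any decomposition, so no decomposition can have width below 3. Hence tw(G) = 3 exactly.

3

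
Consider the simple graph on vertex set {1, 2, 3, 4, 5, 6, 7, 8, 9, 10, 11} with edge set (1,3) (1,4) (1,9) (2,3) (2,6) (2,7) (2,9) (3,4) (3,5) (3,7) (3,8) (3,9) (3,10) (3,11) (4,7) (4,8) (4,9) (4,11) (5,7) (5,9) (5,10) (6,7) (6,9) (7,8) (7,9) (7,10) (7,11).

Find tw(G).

3

A width-3 tree decomposition is:
Bags: B1 = {3, 5, 7, 9}  B2 = {3, 4, 7, 9}  B3 = {2, 3, 7, 9}  B4 = {3, 4, 7, 11}  B5 = {2, 6, 7, 9}  B6 = {3, 5, 7, 10}  B7 = {3, 4, 7, 8}  B8 = {1, 3, 4, 9}
Tree: B1–B2, B1–B3, B2–B4, B3–B5, B1–B6, B4–B7, B2–B8
Every bag has size at most 4, so the width is 4 − 1 = 3 and tw(G) ≤ 3. For the lower bound, the 4 vertices {1, 3, 4, 9} are pairwise adjacent, and any tree decomposition puts a clique entirely inside one bag — forcing width ≥ 3. Combining the bounds, tw(G) = 3.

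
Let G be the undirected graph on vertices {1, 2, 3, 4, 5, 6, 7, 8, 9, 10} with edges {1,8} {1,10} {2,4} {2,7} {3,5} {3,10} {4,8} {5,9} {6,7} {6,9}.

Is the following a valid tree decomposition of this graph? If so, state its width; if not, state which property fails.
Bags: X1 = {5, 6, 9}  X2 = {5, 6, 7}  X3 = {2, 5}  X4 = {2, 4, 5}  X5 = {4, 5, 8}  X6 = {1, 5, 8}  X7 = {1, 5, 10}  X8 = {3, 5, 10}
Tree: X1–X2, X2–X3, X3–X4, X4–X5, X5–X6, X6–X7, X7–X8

No — edge (7,2) lies in no bag.

A tree decomposition must satisfy three properties: every vertex lies in some bag; for every edge, both endpoints lie together in some bag; and for every vertex, the bags containing it form a connected subtree. Here edge (7,2) lies in no bag, so the decomposition is invalid.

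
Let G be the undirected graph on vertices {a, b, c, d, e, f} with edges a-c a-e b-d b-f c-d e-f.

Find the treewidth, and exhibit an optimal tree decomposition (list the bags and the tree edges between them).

The largest bag has 3 vertices, giving width 2; this decomposition certifies tw(G) ≤ 2. Since a–c–d–b–f–e–a is a cycle in G, G is not acyclic. Forests are exactly the graphs of treewidth ≤ 1, so tw(G) ≥ 2. Hence tw(G) = 2 exactly.

Treewidth 2.
Bags: B1 = {a, c, d}  B2 = {a, b, d}  B3 = {a, b, f}  B4 = {a, e, f}
Tree: B1–B2, B2–B3, B3–B4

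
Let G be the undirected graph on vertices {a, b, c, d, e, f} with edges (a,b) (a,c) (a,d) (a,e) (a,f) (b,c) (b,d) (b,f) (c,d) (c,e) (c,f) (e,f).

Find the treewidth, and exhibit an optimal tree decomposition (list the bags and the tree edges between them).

Treewidth 3.
Bags: B1 = {a, c, e, f}  B2 = {a, b, c, f}  B3 = {a, b, c, d}
Tree: B1–B2, B2–B3

Every bag has size at most 4, so the width is 4 − 1 = 3 and tw(G) ≤ 3. On the other hand G contains the 4-clique {a, b, c, d}. A clique must lie in a single bag of any decomposition, so no decomposition can have width below 3. Therefore the treewidth is 3.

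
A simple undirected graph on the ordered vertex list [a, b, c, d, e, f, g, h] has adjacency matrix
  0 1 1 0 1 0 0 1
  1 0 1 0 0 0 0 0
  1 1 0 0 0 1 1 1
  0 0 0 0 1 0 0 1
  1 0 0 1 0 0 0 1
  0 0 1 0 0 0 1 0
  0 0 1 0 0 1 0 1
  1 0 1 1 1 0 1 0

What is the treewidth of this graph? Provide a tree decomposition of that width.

Each bag holds 3 vertices, so the decomposition has width 2, which upper-bounds the treewidth. For the lower bound, the 3 vertices {d, e, h} are pairwise adjacent, and any tree decomposition puts a clique entirely inside one bag — forcing width ≥ 2. Therefore the treewidth is 2.

Treewidth 2.
One such decomposition:
Bags: B1 = {c, g, h}  B2 = {a, c, h}  B3 = {c, f, g}  B4 = {a, e, h}  B5 = {d, e, h}  B6 = {a, b, c}
Tree: B1–B2, B1–B3, B2–B4, B4–B5, B2–B6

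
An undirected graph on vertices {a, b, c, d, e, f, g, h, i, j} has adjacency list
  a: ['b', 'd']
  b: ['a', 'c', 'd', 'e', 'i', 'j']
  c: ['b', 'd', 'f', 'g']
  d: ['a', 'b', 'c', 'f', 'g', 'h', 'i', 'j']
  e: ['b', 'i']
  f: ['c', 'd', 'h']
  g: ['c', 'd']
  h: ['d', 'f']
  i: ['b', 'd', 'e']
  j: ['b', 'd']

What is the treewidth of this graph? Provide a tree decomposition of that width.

Each bag holds 3 vertices, so the decomposition has width 2, which upper-bounds the treewidth. Conversely, {c, d, g} is a clique of size 3, and the vertices of any clique must share a bag in every tree decomposition; so some bag has ≥ 3 vertices and tw(G) ≥ 2. The upper and lower bounds meet at 2, so that is the treewidth.

Treewidth 2.
Bags: B1 = {b, c, d}  B2 = {b, d, j}  B3 = {a, b, d}  B4 = {c, d, f}  B5 = {d, f, h}  B6 = {b, d, i}  B7 = {b, e, i}  B8 = {c, d, g}
Tree: B1–B2, B1–B3, B1–B4, B4–B5, B1–B6, B6–B7, B4–B8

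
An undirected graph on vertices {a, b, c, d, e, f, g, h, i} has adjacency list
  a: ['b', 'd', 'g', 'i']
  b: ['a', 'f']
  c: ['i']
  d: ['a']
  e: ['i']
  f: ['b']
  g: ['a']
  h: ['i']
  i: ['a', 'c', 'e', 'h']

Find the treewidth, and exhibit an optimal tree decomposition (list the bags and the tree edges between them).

Treewidth 1.
One optimal decomposition is:
Bags: B1 = {a, b}  B2 = {a, i}  B3 = {a, d}  B4 = {b, f}  B5 = {h, i}  B6 = {e, i}  B7 = {a, g}  B8 = {c, i}
Tree: B1–B2, B2–B3, B1–B4, B2–B5, B2–B6, B1–B7, B2–B8

Each bag holds 2 vertices, so the decomposition has width 1, which upper-bounds the treewidth. Any graph with an edge has treewidth ≥ 1, and G has the edge a–b. The upper and lower bounds meet at 1, so that is the treewidth.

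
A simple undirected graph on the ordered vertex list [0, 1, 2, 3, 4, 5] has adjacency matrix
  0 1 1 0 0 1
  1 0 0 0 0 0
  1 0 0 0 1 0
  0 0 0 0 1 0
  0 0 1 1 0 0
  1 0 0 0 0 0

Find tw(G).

A width-1 tree decomposition is:
Bags: B1 = {2, 4}  B2 = {0, 2}  B3 = {0, 1}  B4 = {0, 5}  B5 = {3, 4}
Tree: B1–B2, B2–B3, B2–B4, B1–B5
Every bag has size at most 2, so the width is 2 − 1 = 1 and tw(G) ≤ 1. Any graph with an edge has treewidth ≥ 1, and G has the edge 4–2. The upper and lower bounds meet at 1, so that is the treewidth.

1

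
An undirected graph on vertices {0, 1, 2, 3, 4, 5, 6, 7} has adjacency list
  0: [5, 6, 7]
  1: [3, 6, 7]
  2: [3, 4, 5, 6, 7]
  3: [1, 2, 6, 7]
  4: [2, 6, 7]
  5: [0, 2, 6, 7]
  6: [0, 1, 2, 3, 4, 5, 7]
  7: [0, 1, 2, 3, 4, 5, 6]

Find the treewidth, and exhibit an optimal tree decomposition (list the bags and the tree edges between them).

The largest bag has 4 vertices, giving width 3; this decomposition certifies tw(G) ≤ 3. For the lower bound, the 4 vertices {0, 5, 6, 7} are pairwise adjacent, and any tree decomposition puts a clique entirely inside one bag — forcing width ≥ 3. Therefore the treewidth is 3.

Treewidth 3.
One optimal decomposition is:
Bags: B1 = {2, 3, 6, 7}  B2 = {2, 4, 6, 7}  B3 = {1, 3, 6, 7}  B4 = {2, 5, 6, 7}  B5 = {0, 5, 6, 7}
Tree: B1–B2, B1–B3, B2–B4, B4–B5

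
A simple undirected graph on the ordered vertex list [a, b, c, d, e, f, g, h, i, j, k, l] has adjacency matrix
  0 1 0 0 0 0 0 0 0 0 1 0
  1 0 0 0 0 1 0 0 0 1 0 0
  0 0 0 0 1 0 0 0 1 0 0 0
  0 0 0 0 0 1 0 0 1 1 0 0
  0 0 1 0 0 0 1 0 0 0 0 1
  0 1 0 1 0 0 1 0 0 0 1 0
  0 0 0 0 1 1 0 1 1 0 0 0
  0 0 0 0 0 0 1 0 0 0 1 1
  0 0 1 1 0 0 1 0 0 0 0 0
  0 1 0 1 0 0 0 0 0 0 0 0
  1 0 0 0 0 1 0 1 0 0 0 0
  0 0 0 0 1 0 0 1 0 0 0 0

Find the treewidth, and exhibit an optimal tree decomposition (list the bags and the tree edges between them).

Treewidth 3.
One such decomposition:
Bags: B1 = {a, b, d, j}  B2 = {a, b, d, f}  B3 = {a, d, f, k}  B4 = {d, f, i, k}  B5 = {f, g, i, k}  B6 = {g, h, i, k}  B7 = {c, g, h, i}  B8 = {c, e, g, h}  B9 = {c, e, h, l}
Tree: B1–B2, B2–B3, B3–B4, B4–B5, B5–B6, B6–B7, B7–B8, B8–B9

Every bag has size at most 4, so the width is 4 − 1 = 3 and tw(G) ≤ 3. For the lower bound: the 4 vertex sets {a,b,j}, {d}, {f}, {g,h,i,k} are disjoint, each induces a connected subgraph, and every pair is joined by at least one edge of G. Contracting each set to a single vertex therefore yields K_{4} as a minor, and since treewidth is minor-monotone, tw(G) ≥ tw(K_{4}) = 3. Therefore the treewidth is 3.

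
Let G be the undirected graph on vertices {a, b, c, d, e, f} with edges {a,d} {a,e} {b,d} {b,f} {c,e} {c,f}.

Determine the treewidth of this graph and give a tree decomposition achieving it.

Each bag holds 3 vertices, so the decomposition has width 2, which upper-bounds the treewidth. Since c–f–b–d–a–e–c is a cycle in G, G is not acyclic. Forests are exactly the graphs of treewidth ≤ 1, so tw(G) ≥ 2. Therefore the treewidth is 2.

Treewidth 2.
One such decomposition:
Bags: B1 = {b, c, f}  B2 = {b, c, d}  B3 = {a, c, d}  B4 = {a, c, e}
Tree: B1–B2, B2–B3, B3–B4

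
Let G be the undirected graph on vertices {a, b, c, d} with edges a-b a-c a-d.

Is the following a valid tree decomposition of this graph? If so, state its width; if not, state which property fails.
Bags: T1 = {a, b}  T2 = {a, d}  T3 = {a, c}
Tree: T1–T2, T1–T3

Every vertex of G appears in some bag (union = {a, b, c, d}); every edge is covered by a bag; and for each vertex v the set of bags containing v is connected in the bag tree. The decomposition is therefore valid. The largest bag has 2 vertices, so the width is 1.

Yes; width 1.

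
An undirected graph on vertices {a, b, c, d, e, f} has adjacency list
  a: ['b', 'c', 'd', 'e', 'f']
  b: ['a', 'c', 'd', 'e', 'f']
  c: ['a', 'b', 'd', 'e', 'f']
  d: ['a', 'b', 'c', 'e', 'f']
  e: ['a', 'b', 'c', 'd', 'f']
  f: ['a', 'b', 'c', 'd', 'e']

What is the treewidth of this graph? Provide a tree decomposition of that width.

With just one bag of size 6, the width is 6 − 1 = 5, so tw(G) ≤ 5. On the other hand G contains the 6-clique {a, b, c, d, e, f}. A clique must lie in a single bag of any decomposition, so no decomposition can have width below 5. The upper and lower bounds meet at 5, so that is the treewidth.

Treewidth 5.
Bags: B1 = {a, b, c, d, e, f}
Tree: (single bag)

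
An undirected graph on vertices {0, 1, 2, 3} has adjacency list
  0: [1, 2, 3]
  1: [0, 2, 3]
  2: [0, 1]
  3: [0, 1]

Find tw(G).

A width-2 tree decomposition is:
Bags: B1 = {0, 1, 3}  B2 = {0, 1, 2}
Tree: B1–B2
Every bag has size at most 3, so the width is 3 − 1 = 2 and tw(G) ≤ 2. Conversely, {0, 1, 2} is a clique of size 3, and the vertices of any clique must share a bag in every tree decomposition; so some bag has ≥ 3 vertices and tw(G) ≥ 2. Hence tw(G) = 2 exactly.

2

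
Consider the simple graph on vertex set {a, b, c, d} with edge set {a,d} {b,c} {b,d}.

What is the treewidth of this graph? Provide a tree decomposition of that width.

Treewidth 1.
Bags: B1 = {b, d}  B2 = {a, d}  B3 = {b, c}
Tree: B1–B2, B1–B3

The largest bag has 2 vertices, giving width 1; this decomposition certifies tw(G) ≤ 1. Any graph with an edge has treewidth ≥ 1, and G has the edge d–b. The upper and lower bounds meet at 1, so that is the treewidth.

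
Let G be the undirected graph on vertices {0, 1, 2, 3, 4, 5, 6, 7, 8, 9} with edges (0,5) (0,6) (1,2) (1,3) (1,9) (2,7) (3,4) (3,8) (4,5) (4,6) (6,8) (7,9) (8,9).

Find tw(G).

2

A width-2 tree decomposition is:
Bags: B1 = {0, 4, 5}  B2 = {0, 4, 6}  B3 = {3, 4, 6}  B4 = {3, 6, 8}  B5 = {1, 3, 8}  B6 = {1, 8, 9}  B7 = {1, 2, 9}  B8 = {2, 7, 9}
Tree: B1–B2, B2–B3, B3–B4, B4–B5, B5–B6, B6–B7, B7–B8
Every bag has size at most 3, so the width is 3 − 1 = 2 and tw(G) ≤ 2. The edges 5–0–6–4–5 form a cycle, so G is not a tree and its treewidth is at least 2. Therefore the treewidth is 2.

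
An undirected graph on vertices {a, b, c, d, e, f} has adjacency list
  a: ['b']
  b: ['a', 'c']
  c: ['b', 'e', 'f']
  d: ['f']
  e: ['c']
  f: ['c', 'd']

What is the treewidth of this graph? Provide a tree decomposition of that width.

Every bag has size at most 2, so the width is 2 − 1 = 1 and tw(G) ≤ 1. G has an edge, so its treewidth is at least 1. The upper and lower bounds meet at 1, so that is the treewidth.

Treewidth 1.
One optimal decomposition is:
Bags: B1 = {c, f}  B2 = {b, c}  B3 = {d, f}  B4 = {a, b}  B5 = {c, e}
Tree: B1–B2, B1–B3, B2–B4, B1–B5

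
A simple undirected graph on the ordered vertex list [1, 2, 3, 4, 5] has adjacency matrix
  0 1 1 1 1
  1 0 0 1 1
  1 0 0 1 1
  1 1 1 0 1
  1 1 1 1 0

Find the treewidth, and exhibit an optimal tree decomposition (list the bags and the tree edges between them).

Treewidth 3.
One such decomposition:
Bags: B1 = {1, 3, 4, 5}  B2 = {1, 2, 4, 5}
Tree: B1–B2

Each bag holds 4 vertices, so the decomposition has width 3, which upper-bounds the treewidth. Conversely, {1, 2, 4, 5} is a clique of size 4, and the vertices of any clique must share a bag in every tree decomposition; so some bag has ≥ 4 vertices and tw(G) ≥ 3. Therefore the treewidth is 3.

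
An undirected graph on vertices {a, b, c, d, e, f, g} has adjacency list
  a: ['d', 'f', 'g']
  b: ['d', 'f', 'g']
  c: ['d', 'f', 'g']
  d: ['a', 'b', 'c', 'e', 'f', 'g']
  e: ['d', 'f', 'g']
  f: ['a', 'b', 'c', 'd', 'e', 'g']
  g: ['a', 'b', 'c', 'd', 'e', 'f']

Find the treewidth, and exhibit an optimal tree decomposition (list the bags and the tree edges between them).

Treewidth 3.
Bags: B1 = {d, e, f, g}  B2 = {b, d, f, g}  B3 = {a, d, f, g}  B4 = {c, d, f, g}
Tree: B1–B2, B2–B3, B1–B4

The largest bag has 4 vertices, giving width 3; this decomposition certifies tw(G) ≤ 3. For the lower bound, the 4 vertices {d, e, f, g} are pairwise adjacent, and any tree decomposition puts a clique entirely inside one bag — forcing width ≥ 3. Hence tw(G) = 3 exactly.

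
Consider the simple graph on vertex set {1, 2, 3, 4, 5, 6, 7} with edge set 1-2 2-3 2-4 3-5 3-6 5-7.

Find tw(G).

1

A width-1 tree decomposition is:
Bags: B1 = {3, 5}  B2 = {5, 7}  B3 = {2, 3}  B4 = {1, 2}  B5 = {3, 6}  B6 = {2, 4}
Tree: B1–B2, B1–B3, B3–B4, B1–B5, B4–B6
The largest bag has 2 vertices, giving width 1; this decomposition certifies tw(G) ≤ 1. Since G has at least one edge (e.g. 3–5), it is not an edgeless graph, so tw(G) ≥ 1. Combining the bounds, tw(G) = 1.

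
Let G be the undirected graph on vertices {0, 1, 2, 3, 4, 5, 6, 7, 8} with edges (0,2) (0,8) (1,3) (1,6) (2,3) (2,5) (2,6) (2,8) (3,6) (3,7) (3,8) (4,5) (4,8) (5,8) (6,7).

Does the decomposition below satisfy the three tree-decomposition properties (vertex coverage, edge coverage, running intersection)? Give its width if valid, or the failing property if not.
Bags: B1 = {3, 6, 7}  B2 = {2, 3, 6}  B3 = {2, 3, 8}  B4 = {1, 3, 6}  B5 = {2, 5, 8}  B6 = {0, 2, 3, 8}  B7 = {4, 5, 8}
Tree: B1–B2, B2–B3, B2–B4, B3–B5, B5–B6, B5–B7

No — bags containing vertex 3 are not connected in the tree.

A tree decomposition must satisfy three properties: every vertex lies in some bag; for every edge, both endpoints lie together in some bag; and for every vertex, the bags containing it form a connected subtree. Here bags containing vertex 3 are not connected in the tree, so the decomposition is invalid.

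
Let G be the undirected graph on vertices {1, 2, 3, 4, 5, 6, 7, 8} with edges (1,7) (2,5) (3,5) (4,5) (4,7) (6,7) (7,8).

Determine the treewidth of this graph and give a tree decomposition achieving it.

Treewidth 1.
Bags: B1 = {4, 7}  B2 = {4, 5}  B3 = {3, 5}  B4 = {2, 5}  B5 = {7, 8}  B6 = {1, 7}  B7 = {6, 7}
Tree: B1–B2, B2–B3, B2–B4, B1–B5, B1–B6, B6–B7

The largest bag has 2 vertices, giving width 1; this decomposition certifies tw(G) ≤ 1. G has an edge, so its treewidth is at least 1. Hence tw(G) = 1 exactly.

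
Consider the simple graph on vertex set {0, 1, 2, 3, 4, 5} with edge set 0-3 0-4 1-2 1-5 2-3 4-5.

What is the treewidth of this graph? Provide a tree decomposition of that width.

Each bag holds 3 vertices, so the decomposition has width 2, which upper-bounds the treewidth. Since 1–2–3–0–4–5–1 is a cycle in G, G is not acyclic. Forests are exactly the graphs of treewidth ≤ 1, so tw(G) ≥ 2. Therefore the treewidth is 2.

Treewidth 2.
One such decomposition:
Bags: B1 = {1, 2, 3}  B2 = {0, 1, 3}  B3 = {0, 1, 4}  B4 = {1, 4, 5}
Tree: B1–B2, B2–B3, B3–B4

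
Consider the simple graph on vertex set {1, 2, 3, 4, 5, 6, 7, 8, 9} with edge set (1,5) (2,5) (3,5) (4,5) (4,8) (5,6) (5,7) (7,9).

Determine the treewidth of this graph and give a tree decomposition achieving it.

The largest bag has 2 vertices, giving width 1; this decomposition certifies tw(G) ≤ 1. Any graph with an edge has treewidth ≥ 1, and G has the edge 7–5. The upper and lower bounds meet at 1, so that is the treewidth.

Treewidth 1.
One optimal decomposition is:
Bags: B1 = {5, 7}  B2 = {5, 6}  B3 = {4, 5}  B4 = {7, 9}  B5 = {2, 5}  B6 = {1, 5}  B7 = {3, 5}  B8 = {4, 8}
Tree: B1–B2, B1–B3, B1–B4, B2–B5, B3–B6, B5–B7, B3–B8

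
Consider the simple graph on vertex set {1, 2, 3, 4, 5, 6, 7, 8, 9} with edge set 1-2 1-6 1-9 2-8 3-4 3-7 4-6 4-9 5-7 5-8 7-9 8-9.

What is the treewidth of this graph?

3

A width-3 tree decomposition is:
Bags: B1 = {1, 2, 4, 6}  B2 = {1, 2, 4, 9}  B3 = {2, 4, 8, 9}  B4 = {3, 4, 8, 9}  B5 = {3, 7, 8, 9}  B6 = {3, 5, 7, 8}
Tree: B1–B2, B2–B3, B3–B4, B4–B5, B5–B6
The largest bag has 4 vertices, giving width 3; this decomposition certifies tw(G) ≤ 3. For the lower bound: the 4 vertex sets {1,2,6}, {4}, {9}, {3,5,7,8} are disjoint, each induces a connected subgraph, and every pair is joined by at least one edge of G. Contracting each set to a single vertex therefore yields K_{4} as a minor, and since treewidth is minor-monotone, tw(G) ≥ tw(K_{4}) = 3. Combining the bounds, tw(G) = 3.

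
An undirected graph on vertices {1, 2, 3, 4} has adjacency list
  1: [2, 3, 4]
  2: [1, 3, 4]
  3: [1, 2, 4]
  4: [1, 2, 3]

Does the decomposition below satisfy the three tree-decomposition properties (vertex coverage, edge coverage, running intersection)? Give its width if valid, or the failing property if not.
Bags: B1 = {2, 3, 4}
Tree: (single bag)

No — vertex 1 appears in no bag.

A tree decomposition must satisfy three properties: every vertex lies in some bag; for every edge, both endpoints lie together in some bag; and for every vertex, the bags containing it form a connected subtree. Here vertex 1 appears in no bag, so the decomposition is invalid.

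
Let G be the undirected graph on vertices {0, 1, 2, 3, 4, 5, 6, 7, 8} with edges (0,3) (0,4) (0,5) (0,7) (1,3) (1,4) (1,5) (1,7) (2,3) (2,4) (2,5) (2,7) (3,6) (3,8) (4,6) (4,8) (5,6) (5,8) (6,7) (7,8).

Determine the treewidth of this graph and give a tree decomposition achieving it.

Each bag holds 5 vertices, so the decomposition has width 4, which upper-bounds the treewidth. For the lower bound: the 5 vertex sets {2,5}, {3,6}, {4,8}, {7}, {1} are disjoint, each induces a connected subgraph, and every pair is joined by at least one edge of G. Contracting each set to a single vertex therefore yields K_{5} as a minor, and since treewidth is minor-monotone, tw(G) ≥ tw(K_{5}) = 4. Combining the bounds, tw(G) = 4.

Treewidth 4.
Bags: B1 = {2, 3, 4, 5, 7}  B2 = {3, 4, 5, 6, 7}  B3 = {3, 4, 5, 7, 8}  B4 = {1, 3, 4, 5, 7}  B5 = {0, 3, 4, 5, 7}
Tree: B1–B2, B2–B3, B3–B4, B4–B5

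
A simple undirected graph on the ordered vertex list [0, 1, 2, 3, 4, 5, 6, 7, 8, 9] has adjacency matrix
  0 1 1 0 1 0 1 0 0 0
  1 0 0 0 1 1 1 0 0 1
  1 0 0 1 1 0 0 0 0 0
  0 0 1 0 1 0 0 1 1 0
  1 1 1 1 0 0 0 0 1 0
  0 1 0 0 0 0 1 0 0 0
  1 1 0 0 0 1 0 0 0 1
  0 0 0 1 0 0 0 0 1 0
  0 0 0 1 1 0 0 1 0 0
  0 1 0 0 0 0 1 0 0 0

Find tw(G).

2

A width-2 tree decomposition is:
Bags: B1 = {0, 2, 4}  B2 = {0, 1, 4}  B3 = {0, 1, 6}  B4 = {2, 3, 4}  B5 = {1, 6, 9}  B6 = {3, 4, 8}  B7 = {1, 5, 6}  B8 = {3, 7, 8}
Tree: B1–B2, B2–B3, B1–B4, B3–B5, B4–B6, B5–B7, B6–B8
Every bag has size at most 3, so the width is 3 − 1 = 2 and tw(G) ≤ 2. On the other hand G contains the 3-clique {0, 1, 4}. A clique must lie in a single bag of any decomposition, so no decomposition can have width below 2. The upper and lower bounds meet at 2, so that is the treewidth.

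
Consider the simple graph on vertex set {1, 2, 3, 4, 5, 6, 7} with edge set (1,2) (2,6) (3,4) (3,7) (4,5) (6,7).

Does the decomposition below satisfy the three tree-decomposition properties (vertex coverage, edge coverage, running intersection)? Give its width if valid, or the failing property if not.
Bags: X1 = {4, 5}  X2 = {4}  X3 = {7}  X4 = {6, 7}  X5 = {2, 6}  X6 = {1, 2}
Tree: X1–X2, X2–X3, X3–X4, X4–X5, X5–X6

No — vertex 3 appears in no bag.

A tree decomposition must satisfy three properties: every vertex lies in some bag; for every edge, both endpoints lie together in some bag; and for every vertex, the bags containing it form a connected subtree. Here vertex 3 appears in no bag, so the decomposition is invalid.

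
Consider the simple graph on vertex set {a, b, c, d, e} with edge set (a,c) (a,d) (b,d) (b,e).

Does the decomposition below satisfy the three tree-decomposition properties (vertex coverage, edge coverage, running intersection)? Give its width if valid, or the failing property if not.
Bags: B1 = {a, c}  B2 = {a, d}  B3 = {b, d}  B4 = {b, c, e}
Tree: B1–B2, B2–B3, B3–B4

A tree decomposition must satisfy three properties: every vertex lies in some bag; for every edge, both endpoints lie together in some bag; and for every vertex, the bags containing it form a connected subtree. Here bags containing vertex c are not connected in the tree, so the decomposition is invalid.

No — bags containing vertex c are not connected in the tree.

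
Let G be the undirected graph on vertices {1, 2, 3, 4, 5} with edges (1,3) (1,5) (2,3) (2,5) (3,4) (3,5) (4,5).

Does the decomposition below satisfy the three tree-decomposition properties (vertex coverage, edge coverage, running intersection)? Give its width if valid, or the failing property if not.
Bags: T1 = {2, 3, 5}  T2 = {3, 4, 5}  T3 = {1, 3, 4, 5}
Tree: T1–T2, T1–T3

A tree decomposition must satisfy three properties: every vertex lies in some bag; for every edge, both endpoints lie together in some bag; and for every vertex, the bags containing it form a connected subtree. Here bags containing vertex 4 are not connected in the tree, so the decomposition is invalid.

No — bags containing vertex 4 are not connected in the tree.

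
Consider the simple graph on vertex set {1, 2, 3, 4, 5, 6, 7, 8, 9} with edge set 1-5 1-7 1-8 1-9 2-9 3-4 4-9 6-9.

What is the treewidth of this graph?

A width-1 tree decomposition is:
Bags: B1 = {1, 7}  B2 = {1, 9}  B3 = {4, 9}  B4 = {6, 9}  B5 = {1, 8}  B6 = {3, 4}  B7 = {1, 5}  B8 = {2, 9}
Tree: B1–B2, B2–B3, B3–B4, B2–B5, B3–B6, B2–B7, B4–B8
Every bag has size at most 2, so the width is 2 − 1 = 1 and tw(G) ≤ 1. Any graph with an edge has treewidth ≥ 1, and G has the edge 1–7. The upper and lower bounds meet at 1, so that is the treewidth.

1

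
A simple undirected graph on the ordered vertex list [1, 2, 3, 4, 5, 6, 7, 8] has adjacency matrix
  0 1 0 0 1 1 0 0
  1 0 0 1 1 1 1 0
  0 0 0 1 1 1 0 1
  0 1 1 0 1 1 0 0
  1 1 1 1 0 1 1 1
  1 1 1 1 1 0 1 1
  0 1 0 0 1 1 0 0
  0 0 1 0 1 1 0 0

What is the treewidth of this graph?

A width-3 tree decomposition is:
Bags: B1 = {2, 4, 5, 6}  B2 = {1, 2, 5, 6}  B3 = {3, 4, 5, 6}  B4 = {2, 5, 6, 7}  B5 = {3, 5, 6, 8}
Tree: B1–B2, B1–B3, B1–B4, B3–B5
Each bag holds 4 vertices, so the decomposition has width 3, which upper-bounds the treewidth. For the lower bound, the 4 vertices {3, 5, 6, 8} are pairwise adjacent, and any tree decomposition puts a clique entirely inside one bag — forcing width ≥ 3. Therefore the treewidth is 3.

3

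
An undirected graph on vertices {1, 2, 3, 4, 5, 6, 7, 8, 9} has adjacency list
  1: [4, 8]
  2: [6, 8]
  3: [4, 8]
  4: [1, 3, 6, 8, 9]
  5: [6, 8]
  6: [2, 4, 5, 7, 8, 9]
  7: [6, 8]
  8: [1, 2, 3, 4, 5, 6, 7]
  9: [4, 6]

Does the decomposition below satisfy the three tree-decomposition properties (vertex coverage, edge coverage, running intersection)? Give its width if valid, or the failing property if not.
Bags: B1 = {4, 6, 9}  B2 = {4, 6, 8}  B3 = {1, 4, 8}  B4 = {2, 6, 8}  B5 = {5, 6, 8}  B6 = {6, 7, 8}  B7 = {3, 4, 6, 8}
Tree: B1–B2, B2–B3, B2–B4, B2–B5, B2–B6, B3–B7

No — bags containing vertex 6 are not connected in the tree.

A tree decomposition must satisfy three properties: every vertex lies in some bag; for every edge, both endpoints lie together in some bag; and for every vertex, the bags containing it form a connected subtree. Here bags containing vertex 6 are not connected in the tree, so the decomposition is invalid.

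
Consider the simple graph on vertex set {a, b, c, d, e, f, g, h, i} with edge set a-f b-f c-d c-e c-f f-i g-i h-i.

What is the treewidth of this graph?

A width-1 tree decomposition is:
Bags: B1 = {c, f}  B2 = {c, d}  B3 = {f, i}  B4 = {h, i}  B5 = {c, e}  B6 = {a, f}  B7 = {b, f}  B8 = {g, i}
Tree: B1–B2, B1–B3, B3–B4, B1–B5, B3–B6, B3–B7, B3–B8
Each bag holds 2 vertices, so the decomposition has width 1, which upper-bounds the treewidth. G has an edge, so its treewidth is at least 1. Combining the bounds, tw(G) = 1.

1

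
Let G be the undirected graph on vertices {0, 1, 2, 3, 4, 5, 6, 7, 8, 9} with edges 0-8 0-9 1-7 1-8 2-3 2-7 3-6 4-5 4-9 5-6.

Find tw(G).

A width-2 tree decomposition is:
Bags: B1 = {3, 5, 6}  B2 = {2, 3, 5}  B3 = {2, 5, 7}  B4 = {1, 5, 7}  B5 = {1, 5, 8}  B6 = {0, 5, 8}  B7 = {0, 5, 9}  B8 = {4, 5, 9}
Tree: B1–B2, B2–B3, B3–B4, B4–B5, B5–B6, B6–B7, B7–B8
Every bag has size at most 3, so the width is 3 − 1 = 2 and tw(G) ≤ 2. For the lower bound, G contains the cycle 5–6–3–2–7–1–8–0–9–4–5, so G is not a forest; only forests have treewidth ≤ 1, hence tw(G) ≥ 2. The upper and lower bounds meet at 2, so that is the treewidth.

2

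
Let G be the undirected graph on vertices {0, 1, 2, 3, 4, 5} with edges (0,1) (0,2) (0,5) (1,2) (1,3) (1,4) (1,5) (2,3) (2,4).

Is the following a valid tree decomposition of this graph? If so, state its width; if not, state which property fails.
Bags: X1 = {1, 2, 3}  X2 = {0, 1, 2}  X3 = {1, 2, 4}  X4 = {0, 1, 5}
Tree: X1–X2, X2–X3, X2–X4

Checking the three conditions: (i) the bags cover all of {0, 1, 2, 3, 4, 5}; (ii) for each edge, some bag contains both endpoints; (iii) the bags containing any fixed vertex form a subtree. All hold, so the decomposition is valid with width 3 − 1 = 2.

Yes; width 2.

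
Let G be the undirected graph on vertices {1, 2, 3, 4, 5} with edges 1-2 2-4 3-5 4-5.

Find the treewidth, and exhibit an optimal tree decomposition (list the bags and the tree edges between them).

Each bag holds 2 vertices, so the decomposition has width 1, which upper-bounds the treewidth. Since G has at least one edge (e.g. 4–2), it is not an edgeless graph, so tw(G) ≥ 1. Combining the bounds, tw(G) = 1.

Treewidth 1.
Bags: B1 = {2, 4}  B2 = {4, 5}  B3 = {3, 5}  B4 = {1, 2}
Tree: B1–B2, B2–B3, B1–B4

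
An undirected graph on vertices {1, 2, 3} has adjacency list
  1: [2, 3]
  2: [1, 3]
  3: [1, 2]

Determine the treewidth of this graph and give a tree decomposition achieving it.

Treewidth 2.
Bags: B1 = {1, 2, 3}
Tree: (single bag)

A single bag containing all 3 vertices is trivially a valid decomposition of width 2. Conversely, {1, 2, 3} is a clique of size 3, and the vertices of any clique must share a bag in every tree decomposition; so some bag has ≥ 3 vertices and tw(G) ≥ 2. The upper and lower bounds meet at 2, so that is the treewidth.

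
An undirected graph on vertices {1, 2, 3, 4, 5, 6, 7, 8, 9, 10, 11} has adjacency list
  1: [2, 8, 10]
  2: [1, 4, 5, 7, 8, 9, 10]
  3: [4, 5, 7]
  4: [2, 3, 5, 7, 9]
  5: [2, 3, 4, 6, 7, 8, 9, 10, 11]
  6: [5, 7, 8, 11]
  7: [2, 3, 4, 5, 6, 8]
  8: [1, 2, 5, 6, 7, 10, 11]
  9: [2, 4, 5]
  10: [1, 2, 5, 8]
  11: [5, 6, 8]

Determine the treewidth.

A width-3 tree decomposition is:
Bags: B1 = {2, 4, 5, 7}  B2 = {2, 5, 7, 8}  B3 = {2, 4, 5, 9}  B4 = {2, 5, 8, 10}  B5 = {5, 6, 7, 8}  B6 = {1, 2, 8, 10}  B7 = {5, 6, 8, 11}  B8 = {3, 4, 5, 7}
Tree: B1–B2, B1–B3, B2–B4, B2–B5, B4–B6, B5–B7, B1–B8
Every bag has size at most 4, so the width is 4 − 1 = 3 and tw(G) ≤ 3. On the other hand G contains the 4-clique {1, 2, 8, 10}. A clique must lie in a single bag of any decomposition, so no decomposition can have width below 3. Therefore the treewidth is 3.

3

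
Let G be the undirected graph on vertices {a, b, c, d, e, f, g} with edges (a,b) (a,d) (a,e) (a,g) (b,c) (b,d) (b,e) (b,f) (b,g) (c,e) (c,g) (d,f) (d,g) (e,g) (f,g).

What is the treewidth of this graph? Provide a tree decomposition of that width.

The largest bag has 4 vertices, giving width 3; this decomposition certifies tw(G) ≤ 3. For the lower bound, the 4 vertices {b, d, f, g} are pairwise adjacent, and any tree decomposition puts a clique entirely inside one bag — forcing width ≥ 3. Therefore the treewidth is 3.

Treewidth 3.
One such decomposition:
Bags: B1 = {b, d, f, g}  B2 = {a, b, d, g}  B3 = {a, b, e, g}  B4 = {b, c, e, g}
Tree: B1–B2, B2–B3, B3–B4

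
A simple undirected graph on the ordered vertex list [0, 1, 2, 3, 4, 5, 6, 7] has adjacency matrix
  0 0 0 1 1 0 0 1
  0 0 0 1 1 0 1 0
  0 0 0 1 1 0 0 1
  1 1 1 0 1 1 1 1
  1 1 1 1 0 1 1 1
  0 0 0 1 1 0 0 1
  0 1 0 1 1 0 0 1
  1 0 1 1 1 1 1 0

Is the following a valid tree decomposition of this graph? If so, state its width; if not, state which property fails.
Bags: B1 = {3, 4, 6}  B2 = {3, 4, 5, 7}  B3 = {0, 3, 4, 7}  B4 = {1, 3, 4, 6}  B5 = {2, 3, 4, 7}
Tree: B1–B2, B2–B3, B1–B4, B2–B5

No — edge (7,6) lies in no bag.

A tree decomposition must satisfy three properties: every vertex lies in some bag; for every edge, both endpoints lie together in some bag; and for every vertex, the bags containing it form a connected subtree. Here edge (7,6) lies in no bag, so the decomposition is invalid.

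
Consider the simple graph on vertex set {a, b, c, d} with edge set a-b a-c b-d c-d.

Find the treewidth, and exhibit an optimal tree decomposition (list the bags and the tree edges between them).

Treewidth 2.
One optimal decomposition is:
Bags: B1 = {a, b, c}  B2 = {b, c, d}
Tree: B1–B2

Each bag holds 3 vertices, so the decomposition has width 2, which upper-bounds the treewidth. For the lower bound, G contains the cycle b–a–c–d–b, so G is not a forest; only forests have treewidth ≤ 1, hence tw(G) ≥ 2. Combining the bounds, tw(G) = 2.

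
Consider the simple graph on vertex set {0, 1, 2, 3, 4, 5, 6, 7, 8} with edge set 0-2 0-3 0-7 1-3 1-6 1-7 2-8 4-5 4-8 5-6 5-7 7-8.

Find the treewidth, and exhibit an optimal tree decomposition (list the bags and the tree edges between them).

Treewidth 3.
One optimal decomposition is:
Bags: B1 = {1, 3, 5, 6}  B2 = {1, 3, 5, 7}  B3 = {0, 3, 5, 7}  B4 = {0, 4, 5, 7}  B5 = {0, 4, 7, 8}  B6 = {0, 2, 4, 8}
Tree: B1–B2, B2–B3, B3–B4, B4–B5, B5–B6

Each bag holds 4 vertices, so the decomposition has width 3, which upper-bounds the treewidth. For the lower bound: the 4 vertex sets {1,3,6}, {5}, {7}, {0,2,4,8} are disjoint, each induces a connected subgraph, and every pair is joined by at least one edge of G. Contracting each set to a single vertex therefore yields K_{4} as a minor, and since treewidth is minor-monotone, tw(G) ≥ tw(K_{4}) = 3. Hence tw(G) = 3 exactly.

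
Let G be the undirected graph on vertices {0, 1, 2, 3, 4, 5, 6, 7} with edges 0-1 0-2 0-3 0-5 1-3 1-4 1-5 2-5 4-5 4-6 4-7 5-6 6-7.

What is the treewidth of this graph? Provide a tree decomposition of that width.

Treewidth 2.
Bags: B1 = {0, 2, 5}  B2 = {0, 1, 5}  B3 = {1, 4, 5}  B4 = {4, 5, 6}  B5 = {0, 1, 3}  B6 = {4, 6, 7}
Tree: B1–B2, B2–B3, B3–B4, B2–B5, B4–B6

The largest bag has 3 vertices, giving width 2; this decomposition certifies tw(G) ≤ 2. Conversely, {0, 1, 3} is a clique of size 3, and the vertices of any clique must share a bag in every tree decomposition; so some bag has ≥ 3 vertices and tw(G) ≥ 2. Hence tw(G) = 2 exactly.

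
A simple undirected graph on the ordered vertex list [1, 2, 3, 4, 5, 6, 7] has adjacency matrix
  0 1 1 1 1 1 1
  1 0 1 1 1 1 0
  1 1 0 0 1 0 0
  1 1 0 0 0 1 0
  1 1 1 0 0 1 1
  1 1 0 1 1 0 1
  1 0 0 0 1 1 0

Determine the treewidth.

A width-3 tree decomposition is:
Bags: B1 = {1, 2, 5, 6}  B2 = {1, 5, 6, 7}  B3 = {1, 2, 4, 6}  B4 = {1, 2, 3, 5}
Tree: B1–B2, B1–B3, B1–B4
Each bag holds 4 vertices, so the decomposition has width 3, which upper-bounds the treewidth. On the other hand G contains the 4-clique {1, 2, 4, 6}. A clique must lie in a single bag of any decomposition, so no decomposition can have width below 3. Therefore the treewidth is 3.

3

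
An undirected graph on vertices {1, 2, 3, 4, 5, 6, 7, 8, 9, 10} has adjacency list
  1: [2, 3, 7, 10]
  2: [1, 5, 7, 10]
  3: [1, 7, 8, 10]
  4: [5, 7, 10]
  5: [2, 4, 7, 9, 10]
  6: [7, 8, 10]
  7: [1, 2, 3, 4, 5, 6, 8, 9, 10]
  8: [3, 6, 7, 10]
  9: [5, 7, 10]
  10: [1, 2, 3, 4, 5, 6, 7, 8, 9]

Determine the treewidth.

A width-3 tree decomposition is:
Bags: B1 = {1, 3, 7, 10}  B2 = {3, 7, 8, 10}  B3 = {1, 2, 7, 10}  B4 = {2, 5, 7, 10}  B5 = {6, 7, 8, 10}  B6 = {5, 7, 9, 10}  B7 = {4, 5, 7, 10}
Tree: B1–B2, B1–B3, B3–B4, B2–B5, B4–B6, B6–B7
Every bag has size at most 4, so the width is 4 − 1 = 3 and tw(G) ≤ 3. Conversely, {1, 2, 7, 10} is a clique of size 4, and the vertices of any clique must share a bag in every tree decomposition; so some bag has ≥ 4 vertices and tw(G) ≥ 3. Hence tw(G) = 3 exactly.

3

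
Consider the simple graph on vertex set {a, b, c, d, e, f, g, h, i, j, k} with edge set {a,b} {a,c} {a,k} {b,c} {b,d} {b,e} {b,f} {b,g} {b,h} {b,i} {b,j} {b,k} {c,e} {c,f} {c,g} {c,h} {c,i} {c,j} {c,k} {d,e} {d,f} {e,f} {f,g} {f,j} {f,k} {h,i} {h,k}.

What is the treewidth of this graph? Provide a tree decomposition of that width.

Each bag holds 4 vertices, so the decomposition has width 3, which upper-bounds the treewidth. For the lower bound, the 4 vertices {b, d, e, f} are pairwise adjacent, and any tree decomposition puts a clique entirely inside one bag — forcing width ≥ 3. Combining the bounds, tw(G) = 3.

Treewidth 3.
One such decomposition:
Bags: B1 = {b, c, e, f}  B2 = {b, c, f, k}  B3 = {b, c, f, g}  B4 = {b, c, h, k}  B5 = {b, c, f, j}  B6 = {b, d, e, f}  B7 = {a, b, c, k}  B8 = {b, c, h, i}
Tree: B1–B2, B1–B3, B2–B4, B2–B5, B1–B6, B2–B7, B4–B8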